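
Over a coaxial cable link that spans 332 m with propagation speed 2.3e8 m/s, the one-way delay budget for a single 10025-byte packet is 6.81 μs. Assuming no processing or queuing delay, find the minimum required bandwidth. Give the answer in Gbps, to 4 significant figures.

L = 80200 bits.
Propagation delay = 332 / 2.3e+08 = 1.44348 μs.
Transmission budget = 6.81 − 1.44348 = 5.36652 μs.
R ≥ L / t_tx = 80200 bits / 5.36652e-06 s = 14.94 Gbps.

14.94 Gbps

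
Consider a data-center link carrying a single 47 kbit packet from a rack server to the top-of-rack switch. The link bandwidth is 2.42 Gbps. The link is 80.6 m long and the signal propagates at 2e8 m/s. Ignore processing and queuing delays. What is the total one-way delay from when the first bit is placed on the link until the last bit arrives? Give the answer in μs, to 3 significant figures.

19.8 μs

L = 47000 bits.
Transmission delay = L/R = 47000 / 2420000000 = 19.4215 μs.
Propagation delay = d/s = 80.6 m / 200000000 m/s = 0.403 μs.
Total = 19.8 μs.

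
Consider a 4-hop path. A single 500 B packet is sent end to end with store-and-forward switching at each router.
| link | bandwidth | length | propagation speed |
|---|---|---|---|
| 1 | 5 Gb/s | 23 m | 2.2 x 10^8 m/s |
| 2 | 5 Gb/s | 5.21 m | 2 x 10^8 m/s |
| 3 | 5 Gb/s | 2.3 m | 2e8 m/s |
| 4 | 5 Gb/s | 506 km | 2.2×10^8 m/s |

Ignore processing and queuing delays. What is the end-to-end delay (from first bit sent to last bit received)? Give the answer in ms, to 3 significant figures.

L = 500 × 8 = 4000 bits.
Transmission delay per hop = L/R = 4000/5000000000 = 0.0008 ms; 4 hops → 0.0032 ms.
Propagation delays (d/s per hop): 0.000104545, 2.605e-05, 1.15e-05, 2.3 ms; sum = 2.30014 ms.
End-to-end = 2.30 ms.

2.30 ms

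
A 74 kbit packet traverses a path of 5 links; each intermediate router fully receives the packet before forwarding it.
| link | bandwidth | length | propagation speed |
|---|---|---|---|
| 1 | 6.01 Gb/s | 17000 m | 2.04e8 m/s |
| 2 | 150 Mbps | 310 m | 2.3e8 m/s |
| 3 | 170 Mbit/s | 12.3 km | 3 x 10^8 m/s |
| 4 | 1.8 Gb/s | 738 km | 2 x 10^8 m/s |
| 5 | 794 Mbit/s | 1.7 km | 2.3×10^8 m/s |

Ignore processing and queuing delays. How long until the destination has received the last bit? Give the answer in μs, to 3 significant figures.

4900 μs

L = 74000 bits.
Transmission delays (L/R per hop): 12.3128, 493.333, 435.294, 41.1111, 93.199 μs; sum = 1075.25 μs.
Propagation delays (d/s per hop): 83.3333, 1.34783, 41, 3690, 7.3913 μs; sum = 3823.07 μs.
End-to-end = 4900 μs.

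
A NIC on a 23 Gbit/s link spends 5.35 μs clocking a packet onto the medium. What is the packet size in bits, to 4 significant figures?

123100 bits

L = R × t_tx = 23000000000 b/s × 5.35e-06 s = 123050 bits.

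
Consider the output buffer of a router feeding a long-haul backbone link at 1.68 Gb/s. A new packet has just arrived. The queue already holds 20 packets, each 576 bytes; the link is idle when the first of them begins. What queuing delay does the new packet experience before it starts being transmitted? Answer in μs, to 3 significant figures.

54.9 μs

Each queued packet: L/R = 4608/1680000000 = 2.74286 μs.
20 queued → 54.8571 μs.
Queuing delay = 54.9 μs.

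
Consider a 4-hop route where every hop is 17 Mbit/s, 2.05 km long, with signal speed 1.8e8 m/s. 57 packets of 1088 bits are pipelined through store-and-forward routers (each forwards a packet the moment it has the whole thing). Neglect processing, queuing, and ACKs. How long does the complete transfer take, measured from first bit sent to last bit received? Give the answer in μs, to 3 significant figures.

3890 μs

Per-hop transmission t_tx = L/R = 1088/17000000 = 64 μs.
Per-hop propagation t_prop = 2050/180000000 = 11.3889 μs.
Pipeline fill: first packet needs 4·t_tx to clear all hops; remaining 56 packets each add one t_tx.
Total = (4+57-1)·t_tx + 4·t_prop = 60·64 + 4·11.3889 = 3890 μs.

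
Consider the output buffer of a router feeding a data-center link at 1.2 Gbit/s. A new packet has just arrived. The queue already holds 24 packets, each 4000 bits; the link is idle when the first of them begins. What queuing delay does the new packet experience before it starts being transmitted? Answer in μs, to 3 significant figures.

80.0 μs

Each queued packet: L/R = 4000/1200000000 = 3.33333 μs.
24 queued → 80 μs.
Queuing delay = 80.0 μs.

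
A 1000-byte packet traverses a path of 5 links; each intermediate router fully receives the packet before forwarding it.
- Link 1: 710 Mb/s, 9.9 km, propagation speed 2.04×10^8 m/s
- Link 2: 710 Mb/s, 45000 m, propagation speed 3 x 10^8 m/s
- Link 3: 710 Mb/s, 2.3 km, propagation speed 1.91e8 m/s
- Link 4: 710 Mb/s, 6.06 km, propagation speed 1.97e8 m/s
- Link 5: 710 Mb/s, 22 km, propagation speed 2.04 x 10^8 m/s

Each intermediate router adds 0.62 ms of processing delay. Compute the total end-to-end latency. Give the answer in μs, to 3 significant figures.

L = 1000 × 8 = 8000 bits.
Transmission delay per hop = L/R = 8000/710000000 = 11.2676 μs; 5 hops → 56.338 μs.
Propagation delays (d/s per hop): 48.5294, 150, 12.0419, 30.7614, 107.843 μs; sum = 349.176 μs.
Processing at 4 router(s): 4 × 0.62 ms = 2480 μs.
End-to-end = 2890 μs.

2890 μs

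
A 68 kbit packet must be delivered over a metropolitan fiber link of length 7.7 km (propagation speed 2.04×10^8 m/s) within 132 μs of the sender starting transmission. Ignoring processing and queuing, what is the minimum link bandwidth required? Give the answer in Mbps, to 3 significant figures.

721 Mbps

Propagation delay = 7700 / 204000000 = 37.7451 μs.
Transmission budget = 132 − 37.7451 = 94.2549 μs.
R ≥ L / t_tx = 68000 bits / 9.42549e-05 s = 721 Mbps.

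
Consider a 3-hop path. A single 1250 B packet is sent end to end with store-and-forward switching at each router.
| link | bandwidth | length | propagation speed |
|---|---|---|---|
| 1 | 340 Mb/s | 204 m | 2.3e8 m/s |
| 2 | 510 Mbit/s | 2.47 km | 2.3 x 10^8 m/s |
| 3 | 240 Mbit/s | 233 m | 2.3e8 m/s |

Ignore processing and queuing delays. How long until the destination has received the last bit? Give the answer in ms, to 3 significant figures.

L = 1250 × 8 = 10000 bits.
Transmission delays (L/R per hop): 0.0294118, 0.0196078, 0.0416667 ms; sum = 0.0906863 ms.
Propagation delays (d/s per hop): 0.000886957, 0.0107391, 0.00101304 ms; sum = 0.0126391 ms.
End-to-end = 0.103 ms.

0.103 ms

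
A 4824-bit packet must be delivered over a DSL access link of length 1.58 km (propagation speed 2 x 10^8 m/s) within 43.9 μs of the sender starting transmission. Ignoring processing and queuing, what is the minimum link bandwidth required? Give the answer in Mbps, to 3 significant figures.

134 Mbps

Propagation delay = 1580 / 200000000 = 7.9 μs.
Transmission budget = 43.9 − 7.9 = 36 μs.
R ≥ L / t_tx = 4824 bits / 3.6e-05 s = 134 Mbps.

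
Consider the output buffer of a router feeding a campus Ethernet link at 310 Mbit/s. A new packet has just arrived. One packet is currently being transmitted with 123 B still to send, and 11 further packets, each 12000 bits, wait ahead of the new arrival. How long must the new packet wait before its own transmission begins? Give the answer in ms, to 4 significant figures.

Each queued packet: L/R = 12000/310000000 = 0.0387097 ms.
11 queued → 0.425806 ms.
Plus remaining 984 bits of current packet: 0.00317419 ms.
Queuing delay = 0.4290 ms.

0.4290 ms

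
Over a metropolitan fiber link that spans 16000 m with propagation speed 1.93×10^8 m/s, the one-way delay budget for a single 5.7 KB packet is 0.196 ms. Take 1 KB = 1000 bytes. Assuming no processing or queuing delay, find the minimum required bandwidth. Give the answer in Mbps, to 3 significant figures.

403 Mbps

L = 45600 bits.
Propagation delay = 16000 / 193000000 = 0.0829016 ms.
Transmission budget = 0.196 − 0.0829016 = 0.113098 ms.
R ≥ L / t_tx = 45600 bits / 0.000113098 s = 403 Mbps.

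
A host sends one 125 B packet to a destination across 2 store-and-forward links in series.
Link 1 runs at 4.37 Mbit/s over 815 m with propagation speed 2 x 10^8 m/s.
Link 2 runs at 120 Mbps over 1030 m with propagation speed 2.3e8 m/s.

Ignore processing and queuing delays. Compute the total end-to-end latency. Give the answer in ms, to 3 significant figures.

0.246 ms

L = 125 × 8 = 1000 bits.
Transmission delays (L/R per hop): 0.228833, 0.00833333 ms; sum = 0.237166 ms.
Propagation delays (d/s per hop): 0.004075, 0.00447826 ms; sum = 0.00855326 ms.
End-to-end = 0.246 ms.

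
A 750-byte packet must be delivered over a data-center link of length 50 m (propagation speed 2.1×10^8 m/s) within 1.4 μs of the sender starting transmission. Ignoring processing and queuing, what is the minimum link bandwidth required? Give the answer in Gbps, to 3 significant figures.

5.16 Gbps

L = 6000 bits.
Propagation delay = 50 / 210000000 = 0.238095 μs.
Transmission budget = 1.4 − 0.238095 = 1.1619 μs.
R ≥ L / t_tx = 6000 bits / 1.1619e-06 s = 5.16 Gbps.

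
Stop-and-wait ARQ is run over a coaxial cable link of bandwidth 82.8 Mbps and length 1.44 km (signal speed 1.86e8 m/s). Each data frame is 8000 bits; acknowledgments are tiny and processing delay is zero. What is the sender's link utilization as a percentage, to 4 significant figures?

86.19 %

t_tx = L/R = 8000/82800000 = 9.66184e-05 s.
t_prop = 1440/186000000 = 7.74194e-06 s; RTT = 1.54839e-05 s.
Cycle = t_tx + RTT = 0.000112102 s.
Utilization = t_tx / cycle = 9.66184e-05/0.000112102 = 86.19 %.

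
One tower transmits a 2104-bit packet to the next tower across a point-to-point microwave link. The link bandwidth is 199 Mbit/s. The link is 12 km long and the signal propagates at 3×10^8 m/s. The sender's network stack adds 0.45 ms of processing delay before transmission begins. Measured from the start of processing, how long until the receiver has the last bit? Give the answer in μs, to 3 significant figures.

501 μs

Transmission delay = L/R = 2104 / 199000000 = 10.5729 μs.
Propagation delay = d/s = 12000 m / 300000000 m/s = 40 μs.
Plus processing delay 0.45 ms = 450 μs.
Total = 501 μs.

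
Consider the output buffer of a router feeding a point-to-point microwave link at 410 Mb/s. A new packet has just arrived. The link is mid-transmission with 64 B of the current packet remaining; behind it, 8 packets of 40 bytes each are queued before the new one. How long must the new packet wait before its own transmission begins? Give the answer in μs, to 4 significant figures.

7.493 μs

Each queued packet: L/R = 320/410000000 = 0.780488 μs.
8 queued → 6.2439 μs.
Plus remaining 512 bits of current packet: 1.24878 μs.
Queuing delay = 7.493 μs.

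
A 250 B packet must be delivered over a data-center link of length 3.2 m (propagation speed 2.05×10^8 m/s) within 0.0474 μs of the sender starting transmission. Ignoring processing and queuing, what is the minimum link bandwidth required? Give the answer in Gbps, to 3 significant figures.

62.9 Gbps

L = 2000 bits.
Propagation delay = 3.2 / 2.05e+08 = 0.0156098 μs.
Transmission budget = 0.0474 − 0.0156098 = 0.0317902 μs.
R ≥ L / t_tx = 2000 bits / 3.17902e-08 s = 62.9 Gbps.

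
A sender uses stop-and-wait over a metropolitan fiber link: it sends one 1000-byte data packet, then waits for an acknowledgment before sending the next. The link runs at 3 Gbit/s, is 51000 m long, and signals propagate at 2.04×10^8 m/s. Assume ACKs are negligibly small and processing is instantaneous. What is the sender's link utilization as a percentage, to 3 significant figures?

t_tx = L/R = 8000/3000000000 = 2.66667e-06 s.
t_prop = 51000/204000000 = 0.00025 s; RTT = 0.0005 s.
Cycle = t_tx + RTT = 0.000502667 s.
Utilization = t_tx / cycle = 2.66667e-06/0.000502667 = 0.531 %.

0.531 %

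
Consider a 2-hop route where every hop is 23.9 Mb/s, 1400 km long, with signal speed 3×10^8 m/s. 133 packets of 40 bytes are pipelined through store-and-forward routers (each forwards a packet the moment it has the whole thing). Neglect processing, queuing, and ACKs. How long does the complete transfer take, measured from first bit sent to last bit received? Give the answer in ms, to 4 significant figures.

11.13 ms

Per-hop transmission t_tx = L/R = 320/23900000 = 0.0133891 ms.
Per-hop propagation t_prop = 1400000/300000000 = 4.66667 ms.
Pipeline fill: first packet needs 2·t_tx to clear all hops; remaining 132 packets each add one t_tx.
Total = (2+133-1)·t_tx + 2·t_prop = 134·0.0133891 + 2·4.66667 = 11.13 ms.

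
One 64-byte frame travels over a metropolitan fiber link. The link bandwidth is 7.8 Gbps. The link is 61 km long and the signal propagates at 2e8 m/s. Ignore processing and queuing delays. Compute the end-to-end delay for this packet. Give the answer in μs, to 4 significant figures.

L = 64 × 8 = 512 bits.
Transmission delay = L/R = 512 / 7800000000 = 0.065641 μs.
Propagation delay = d/s = 61000 m / 200000000 m/s = 305 μs.
Total = 305.1 μs.

305.1 μs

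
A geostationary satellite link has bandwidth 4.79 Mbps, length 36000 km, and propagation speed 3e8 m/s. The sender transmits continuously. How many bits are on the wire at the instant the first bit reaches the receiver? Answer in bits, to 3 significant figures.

575000 bits

Propagation delay = 36000000 / 300000000 = 0.12 s.
BDP = R × t_prop = 4790000 × 0.12 = 574800 bits.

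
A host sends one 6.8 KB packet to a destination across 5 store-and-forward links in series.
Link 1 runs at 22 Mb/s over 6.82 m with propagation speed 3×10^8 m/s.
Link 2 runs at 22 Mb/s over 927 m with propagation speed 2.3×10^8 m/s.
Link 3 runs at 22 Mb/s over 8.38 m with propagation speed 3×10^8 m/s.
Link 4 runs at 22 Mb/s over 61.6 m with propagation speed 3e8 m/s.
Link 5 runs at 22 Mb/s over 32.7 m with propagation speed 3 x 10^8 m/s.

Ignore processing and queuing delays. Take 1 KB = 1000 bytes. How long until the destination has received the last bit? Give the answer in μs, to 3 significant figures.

12400 μs

L = 54400 bits.
Transmission delay per hop = L/R = 54400/22000000 = 2472.73 μs; 5 hops → 12363.6 μs.
Propagation delays (d/s per hop): 0.0227333, 4.03043, 0.0279333, 0.205333, 0.109 μs; sum = 4.39543 μs.
End-to-end = 12400 μs.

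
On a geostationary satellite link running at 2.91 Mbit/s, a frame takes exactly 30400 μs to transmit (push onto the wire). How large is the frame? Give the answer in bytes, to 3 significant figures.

L = R × t_tx = 2910000 b/s × 0.0304 s = 88464 bits.
In bytes: 88464 / 8 = 11100 bytes.

11100 bytes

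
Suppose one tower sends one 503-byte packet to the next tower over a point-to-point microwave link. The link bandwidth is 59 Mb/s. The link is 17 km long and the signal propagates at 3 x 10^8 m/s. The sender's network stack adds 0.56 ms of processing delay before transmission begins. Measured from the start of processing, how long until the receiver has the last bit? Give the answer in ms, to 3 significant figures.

L = 503 × 8 = 4024 bits.
Transmission delay = L/R = 4024 / 59000000 = 0.0682034 ms.
Propagation delay = d/s = 17000 m / 300000000 m/s = 0.0566667 ms.
Plus processing delay 0.56 ms = 0.56 ms.
Total = 0.685 ms.

0.685 ms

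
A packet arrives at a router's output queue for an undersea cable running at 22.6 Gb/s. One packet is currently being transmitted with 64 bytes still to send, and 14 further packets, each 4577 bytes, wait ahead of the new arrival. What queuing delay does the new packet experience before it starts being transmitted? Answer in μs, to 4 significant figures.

Each queued packet: L/R = 36616/22600000000 = 1.62018 μs.
14 queued → 22.6825 μs.
Plus remaining 512 bits of current packet: 0.0226549 μs.
Queuing delay = 22.71 μs.

22.71 μs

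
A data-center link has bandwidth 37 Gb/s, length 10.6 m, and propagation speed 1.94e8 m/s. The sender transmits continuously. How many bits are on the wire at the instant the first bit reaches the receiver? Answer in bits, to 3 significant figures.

Propagation delay = 10.6 / 194000000 = 5.46392e-08 s.
BDP = R × t_prop = 37000000000 × 5.46392e-08 = 2021.65 bits.

2020 bits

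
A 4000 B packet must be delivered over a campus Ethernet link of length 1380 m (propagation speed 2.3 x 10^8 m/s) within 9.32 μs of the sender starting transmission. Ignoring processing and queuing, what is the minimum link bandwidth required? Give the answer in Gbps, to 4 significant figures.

9.639 Gbps

L = 32000 bits.
Propagation delay = 1380 / 2.3e+08 = 6 μs.
Transmission budget = 9.32 − 6 = 3.32 μs.
R ≥ L / t_tx = 32000 bits / 3.32e-06 s = 9.639 Gbps.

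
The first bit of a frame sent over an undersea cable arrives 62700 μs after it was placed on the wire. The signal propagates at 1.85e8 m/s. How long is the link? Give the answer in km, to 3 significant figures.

11600 km

d = s × t_prop = 185000000 × 0.0627 = 11600 km.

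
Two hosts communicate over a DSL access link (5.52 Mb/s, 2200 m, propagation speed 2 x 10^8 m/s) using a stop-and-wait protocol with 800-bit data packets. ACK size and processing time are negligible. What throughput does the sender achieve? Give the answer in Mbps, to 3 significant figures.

4.79 Mbps

t_tx = L/R = 800/5520000 = 0.000144928 s.
t_prop = 2200/200000000 = 1.1e-05 s; RTT = 2.2e-05 s.
Cycle = t_tx + RTT = 0.000166928 s.
Throughput = L / cycle = 800 / 0.000166928 = 4.79 Mbps.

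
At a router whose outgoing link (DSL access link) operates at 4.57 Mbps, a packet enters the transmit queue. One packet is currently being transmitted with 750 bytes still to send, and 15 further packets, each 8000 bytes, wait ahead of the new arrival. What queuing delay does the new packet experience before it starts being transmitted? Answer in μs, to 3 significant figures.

Each queued packet: L/R = 64000/4570000 = 14004.4 μs.
15 queued → 210066 μs.
Plus remaining 6000 bits of current packet: 1312.91 μs.
Queuing delay = 211000 μs.

211000 μs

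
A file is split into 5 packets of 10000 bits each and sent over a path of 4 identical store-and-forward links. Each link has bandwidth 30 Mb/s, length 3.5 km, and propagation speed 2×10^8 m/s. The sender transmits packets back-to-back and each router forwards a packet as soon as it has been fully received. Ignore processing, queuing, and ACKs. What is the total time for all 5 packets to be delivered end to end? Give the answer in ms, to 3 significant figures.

Per-hop transmission t_tx = L/R = 10000/30000000 = 0.333333 ms.
Per-hop propagation t_prop = 3500/200000000 = 0.0175 ms.
Pipeline fill: first packet needs 4·t_tx to clear all hops; remaining 4 packets each add one t_tx.
Total = (4+5-1)·t_tx + 4·t_prop = 8·0.333333 + 4·0.0175 = 2.74 ms.

2.74 ms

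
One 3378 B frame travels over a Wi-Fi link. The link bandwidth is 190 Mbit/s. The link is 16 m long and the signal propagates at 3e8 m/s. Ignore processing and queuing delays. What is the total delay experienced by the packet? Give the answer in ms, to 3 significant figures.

L = 3378 × 8 = 27024 bits.
Transmission delay = L/R = 27024 / 190000000 = 0.142232 ms.
Propagation delay = d/s = 16 m / 300000000 m/s = 5.33333e-05 ms.
Total = 0.142 ms.

0.142 ms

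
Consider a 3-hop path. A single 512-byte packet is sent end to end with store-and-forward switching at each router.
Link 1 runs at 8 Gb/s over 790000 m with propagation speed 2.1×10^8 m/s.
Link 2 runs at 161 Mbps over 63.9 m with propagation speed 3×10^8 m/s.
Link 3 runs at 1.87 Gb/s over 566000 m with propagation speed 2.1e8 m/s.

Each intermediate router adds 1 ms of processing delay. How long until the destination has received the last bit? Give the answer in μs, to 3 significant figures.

8490 μs

L = 512 × 8 = 4096 bits.
Transmission delays (L/R per hop): 0.512, 25.441, 2.19037 μs; sum = 28.1434 μs.
Propagation delays (d/s per hop): 3761.9, 0.213, 2695.24 μs; sum = 6457.36 μs.
Processing at 2 router(s): 2 × 1 ms = 2000 μs.
End-to-end = 8490 μs.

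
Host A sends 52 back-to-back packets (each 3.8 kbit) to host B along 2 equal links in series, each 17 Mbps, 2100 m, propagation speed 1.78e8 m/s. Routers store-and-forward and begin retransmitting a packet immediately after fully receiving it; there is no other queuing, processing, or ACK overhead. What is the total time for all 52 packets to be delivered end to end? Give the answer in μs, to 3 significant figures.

11900 μs

Per-hop transmission t_tx = L/R = 3800/17000000 = 223.529 μs.
Per-hop propagation t_prop = 2100/178000000 = 11.7978 μs.
Pipeline fill: first packet needs 2·t_tx to clear all hops; remaining 51 packets each add one t_tx.
Total = (2+52-1)·t_tx + 2·t_prop = 53·223.529 + 2·11.7978 = 11900 μs.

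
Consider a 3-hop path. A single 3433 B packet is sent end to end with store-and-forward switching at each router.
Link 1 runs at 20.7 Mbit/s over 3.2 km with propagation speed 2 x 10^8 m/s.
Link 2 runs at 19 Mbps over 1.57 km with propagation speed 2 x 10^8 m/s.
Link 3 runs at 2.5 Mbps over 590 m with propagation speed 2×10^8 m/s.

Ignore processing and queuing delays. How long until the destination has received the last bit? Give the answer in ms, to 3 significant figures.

13.8 ms

L = 3433 × 8 = 27464 bits.
Transmission delays (L/R per hop): 1.32676, 1.44547, 10.9856 ms; sum = 13.7578 ms.
Propagation delays (d/s per hop): 0.016, 0.00785, 0.00295 ms; sum = 0.0268 ms.
End-to-end = 13.8 ms.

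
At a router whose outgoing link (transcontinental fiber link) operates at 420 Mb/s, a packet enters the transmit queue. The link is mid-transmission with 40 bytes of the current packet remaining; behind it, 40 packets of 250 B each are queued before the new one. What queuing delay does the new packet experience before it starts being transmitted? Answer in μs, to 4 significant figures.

Each queued packet: L/R = 2000/420000000 = 4.7619 μs.
40 queued → 190.476 μs.
Plus remaining 320 bits of current packet: 0.761905 μs.
Queuing delay = 191.2 μs.

191.2 μs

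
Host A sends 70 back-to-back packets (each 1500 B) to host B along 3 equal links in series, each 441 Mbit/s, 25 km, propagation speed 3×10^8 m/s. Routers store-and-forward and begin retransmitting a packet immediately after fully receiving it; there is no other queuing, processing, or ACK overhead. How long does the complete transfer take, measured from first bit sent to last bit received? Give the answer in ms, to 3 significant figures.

2.21 ms

Per-hop transmission t_tx = L/R = 12000/441000000 = 0.0272109 ms.
Per-hop propagation t_prop = 25000/300000000 = 0.0833333 ms.
Pipeline fill: first packet needs 3·t_tx to clear all hops; remaining 69 packets each add one t_tx.
Total = (3+70-1)·t_tx + 3·t_prop = 72·0.0272109 + 3·0.0833333 = 2.21 ms.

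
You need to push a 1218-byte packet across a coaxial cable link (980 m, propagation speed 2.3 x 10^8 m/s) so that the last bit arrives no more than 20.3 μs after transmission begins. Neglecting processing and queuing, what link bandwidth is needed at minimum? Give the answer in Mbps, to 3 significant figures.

L = 9744 bits.
Propagation delay = 980 / 2.3e+08 = 4.26087 μs.
Transmission budget = 20.3 − 4.26087 = 16.0391 μs.
R ≥ L / t_tx = 9744 bits / 1.60391e-05 s = 608 Mbps.

608 Mbps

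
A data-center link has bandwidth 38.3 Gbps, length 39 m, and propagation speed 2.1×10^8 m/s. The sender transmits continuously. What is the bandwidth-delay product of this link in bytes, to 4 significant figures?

889.1 bytes

Propagation delay = 39 / 210000000 = 1.85714e-07 s.
BDP = R × t_prop = 38300000000 × 1.85714e-07 = 7112.86 bits.
In bytes: 7112.86/8 = 889.1 bytes.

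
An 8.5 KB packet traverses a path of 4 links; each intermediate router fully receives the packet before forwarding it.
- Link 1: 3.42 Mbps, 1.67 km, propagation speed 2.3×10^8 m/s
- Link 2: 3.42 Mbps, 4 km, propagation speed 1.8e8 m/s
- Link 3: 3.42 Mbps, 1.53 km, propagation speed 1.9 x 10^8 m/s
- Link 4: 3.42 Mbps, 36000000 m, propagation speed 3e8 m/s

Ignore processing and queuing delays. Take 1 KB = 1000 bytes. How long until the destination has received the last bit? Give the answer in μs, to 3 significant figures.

L = 68000 bits.
Transmission delay per hop = L/R = 68000/3420000 = 19883 μs; 4 hops → 79532.2 μs.
Propagation delays (d/s per hop): 7.26087, 22.2222, 8.05263, 120000 μs; sum = 120038 μs.
End-to-end = 200000 μs.

200000 μs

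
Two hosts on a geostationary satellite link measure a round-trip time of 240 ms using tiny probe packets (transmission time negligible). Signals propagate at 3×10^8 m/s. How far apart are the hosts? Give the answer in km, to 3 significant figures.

36000 km

One-way propagation = RTT/2 = 120 ms.
d = s × t = 300000000 × 0.12 = 36000 km.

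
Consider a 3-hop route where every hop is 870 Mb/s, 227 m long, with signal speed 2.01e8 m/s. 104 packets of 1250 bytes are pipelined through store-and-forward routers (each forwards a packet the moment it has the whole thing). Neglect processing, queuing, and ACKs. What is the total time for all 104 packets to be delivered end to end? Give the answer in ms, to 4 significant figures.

1.222 ms

Per-hop transmission t_tx = L/R = 10000/870000000 = 0.0114943 ms.
Per-hop propagation t_prop = 227/2.01e+08 = 0.00112935 ms.
Pipeline fill: first packet needs 3·t_tx to clear all hops; remaining 103 packets each add one t_tx.
Total = (3+104-1)·t_tx + 3·t_prop = 106·0.0114943 + 3·0.00112935 = 1.222 ms.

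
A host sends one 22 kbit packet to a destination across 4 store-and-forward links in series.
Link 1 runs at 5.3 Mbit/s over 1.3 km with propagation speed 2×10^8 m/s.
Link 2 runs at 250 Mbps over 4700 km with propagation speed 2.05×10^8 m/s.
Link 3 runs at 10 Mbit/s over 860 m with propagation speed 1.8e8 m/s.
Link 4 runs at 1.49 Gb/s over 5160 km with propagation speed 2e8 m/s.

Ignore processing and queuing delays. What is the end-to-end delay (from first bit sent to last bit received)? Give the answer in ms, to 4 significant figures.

L = 22000 bits.
Transmission delays (L/R per hop): 4.15094, 0.088, 2.2, 0.0147651 ms; sum = 6.45371 ms.
Propagation delays (d/s per hop): 0.0065, 22.9268, 0.00477778, 25.8 ms; sum = 48.7381 ms.
End-to-end = 55.19 ms.

55.19 ms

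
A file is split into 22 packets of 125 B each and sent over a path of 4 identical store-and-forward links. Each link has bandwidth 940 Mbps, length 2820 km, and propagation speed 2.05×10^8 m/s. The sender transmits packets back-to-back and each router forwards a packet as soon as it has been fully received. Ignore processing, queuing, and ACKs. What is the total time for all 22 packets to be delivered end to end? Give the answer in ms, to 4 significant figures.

Per-hop transmission t_tx = L/R = 1000/940000000 = 0.00106383 ms.
Per-hop propagation t_prop = 2820000/2.05e+08 = 13.7561 ms.
Pipeline fill: first packet needs 4·t_tx to clear all hops; remaining 21 packets each add one t_tx.
Total = (4+22-1)·t_tx + 4·t_prop = 25·0.00106383 + 4·13.7561 = 55.05 ms.

55.05 ms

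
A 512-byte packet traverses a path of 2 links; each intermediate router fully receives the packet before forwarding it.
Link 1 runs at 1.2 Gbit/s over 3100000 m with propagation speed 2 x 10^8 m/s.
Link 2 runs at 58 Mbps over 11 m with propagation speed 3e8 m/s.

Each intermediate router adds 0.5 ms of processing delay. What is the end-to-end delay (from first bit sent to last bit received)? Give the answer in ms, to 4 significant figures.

L = 512 × 8 = 4096 bits.
Transmission delays (L/R per hop): 0.00341333, 0.0706207 ms; sum = 0.074034 ms.
Propagation delays (d/s per hop): 15.5, 3.66667e-05 ms; sum = 15.5 ms.
Processing at 1 router(s): 1 × 0.5 ms = 0.5 ms.
End-to-end = 16.07 ms.

16.07 ms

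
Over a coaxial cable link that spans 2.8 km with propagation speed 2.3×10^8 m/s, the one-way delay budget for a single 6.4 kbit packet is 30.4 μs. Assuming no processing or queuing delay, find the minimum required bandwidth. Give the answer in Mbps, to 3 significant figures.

Propagation delay = 2800 / 2.3e+08 = 12.1739 μs.
Transmission budget = 30.4 − 12.1739 = 18.2261 μs.
R ≥ L / t_tx = 6400 bits / 1.82261e-05 s = 351 Mbps.

351 Mbps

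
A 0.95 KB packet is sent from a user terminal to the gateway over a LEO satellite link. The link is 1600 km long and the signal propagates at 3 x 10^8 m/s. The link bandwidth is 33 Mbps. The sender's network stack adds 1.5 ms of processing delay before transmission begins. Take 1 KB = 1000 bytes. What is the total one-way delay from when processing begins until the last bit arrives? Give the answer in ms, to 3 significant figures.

L = 7600 bits.
Transmission delay = L/R = 7600 / 33000000 = 0.230303 ms.
Propagation delay = d/s = 1600000 m / 300000000 m/s = 5.33333 ms.
Plus processing delay 1.5 ms = 1.5 ms.
Total = 7.06 ms.

7.06 ms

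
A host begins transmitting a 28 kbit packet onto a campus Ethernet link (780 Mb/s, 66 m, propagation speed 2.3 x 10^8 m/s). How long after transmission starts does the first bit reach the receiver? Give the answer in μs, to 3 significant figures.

0.287 μs

First bit experiences only propagation delay: d/s = 66/2.3e+08 = 0.287 μs.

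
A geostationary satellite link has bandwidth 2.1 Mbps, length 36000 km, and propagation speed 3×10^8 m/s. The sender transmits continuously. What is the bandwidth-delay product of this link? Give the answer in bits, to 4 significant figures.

Propagation delay = 36000000 / 300000000 = 0.12 s.
BDP = R × t_prop = 2100000 × 0.12 = 252000 bits.

252000 bits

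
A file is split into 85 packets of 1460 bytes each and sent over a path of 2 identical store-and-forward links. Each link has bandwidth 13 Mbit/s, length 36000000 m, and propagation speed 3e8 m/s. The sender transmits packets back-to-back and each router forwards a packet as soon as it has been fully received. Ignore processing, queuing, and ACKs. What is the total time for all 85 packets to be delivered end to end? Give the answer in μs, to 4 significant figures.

317300 μs

Per-hop transmission t_tx = L/R = 11680/13000000 = 898.462 μs.
Per-hop propagation t_prop = 36000000/300000000 = 120000 μs.
Pipeline fill: first packet needs 2·t_tx to clear all hops; remaining 84 packets each add one t_tx.
Total = (2+85-1)·t_tx + 2·t_prop = 86·898.462 + 2·120000 = 317300 μs.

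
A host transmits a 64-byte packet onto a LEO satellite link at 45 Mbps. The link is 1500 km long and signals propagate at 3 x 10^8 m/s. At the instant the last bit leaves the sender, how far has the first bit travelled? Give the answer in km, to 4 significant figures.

t_tx = L/R = 512/45000000 = 1.13778e-05 s.
Distance = s × t_tx = 300000000 × 1.13778e-05 = 3.413 km.

3.413 km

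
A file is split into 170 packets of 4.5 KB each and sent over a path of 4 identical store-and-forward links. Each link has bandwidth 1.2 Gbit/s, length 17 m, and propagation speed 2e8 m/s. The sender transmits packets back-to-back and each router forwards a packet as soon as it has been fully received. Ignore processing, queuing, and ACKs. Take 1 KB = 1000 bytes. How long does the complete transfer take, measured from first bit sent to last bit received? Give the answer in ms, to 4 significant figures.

Per-hop transmission t_tx = L/R = 36000/1200000000 = 0.03 ms.
Per-hop propagation t_prop = 17/200000000 = 8.5e-05 ms.
Pipeline fill: first packet needs 4·t_tx to clear all hops; remaining 169 packets each add one t_tx.
Total = (4+170-1)·t_tx + 4·t_prop = 173·0.03 + 4·8.5e-05 = 5.190 ms.

5.190 ms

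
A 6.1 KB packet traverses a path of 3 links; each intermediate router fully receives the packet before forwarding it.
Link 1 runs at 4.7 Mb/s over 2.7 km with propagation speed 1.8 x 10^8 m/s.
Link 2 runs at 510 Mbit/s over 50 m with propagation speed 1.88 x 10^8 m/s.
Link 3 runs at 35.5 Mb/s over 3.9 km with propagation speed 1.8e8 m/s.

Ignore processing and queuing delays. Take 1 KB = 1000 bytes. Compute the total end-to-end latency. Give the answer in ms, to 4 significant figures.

11.89 ms

L = 48800 bits.
Transmission delays (L/R per hop): 10.383, 0.0956863, 1.37465 ms; sum = 11.8533 ms.
Propagation delays (d/s per hop): 0.015, 0.000265957, 0.0216667 ms; sum = 0.0369326 ms.
End-to-end = 11.89 ms.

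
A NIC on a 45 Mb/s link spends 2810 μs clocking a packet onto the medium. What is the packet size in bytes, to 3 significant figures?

L = R × t_tx = 45000000 b/s × 0.00281 s = 126450 bits.
In bytes: 126450 / 8 = 15800 bytes.

15800 bytes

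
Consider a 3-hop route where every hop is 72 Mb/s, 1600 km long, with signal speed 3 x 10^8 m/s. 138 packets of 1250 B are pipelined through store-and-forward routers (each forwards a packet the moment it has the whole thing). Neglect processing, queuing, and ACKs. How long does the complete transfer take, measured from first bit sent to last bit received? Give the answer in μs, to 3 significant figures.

35400 μs

Per-hop transmission t_tx = L/R = 10000/72000000 = 138.889 μs.
Per-hop propagation t_prop = 1600000/300000000 = 5333.33 μs.
Pipeline fill: first packet needs 3·t_tx to clear all hops; remaining 137 packets each add one t_tx.
Total = (3+138-1)·t_tx + 3·t_prop = 140·138.889 + 3·5333.33 = 35400 μs.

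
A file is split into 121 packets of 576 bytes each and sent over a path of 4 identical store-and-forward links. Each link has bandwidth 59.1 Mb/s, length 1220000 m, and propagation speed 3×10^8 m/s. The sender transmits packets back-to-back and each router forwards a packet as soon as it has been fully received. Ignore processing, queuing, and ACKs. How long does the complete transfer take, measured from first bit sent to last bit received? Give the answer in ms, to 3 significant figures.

25.9 ms

Per-hop transmission t_tx = L/R = 4608/59100000 = 0.0779695 ms.
Per-hop propagation t_prop = 1220000/300000000 = 4.06667 ms.
Pipeline fill: first packet needs 4·t_tx to clear all hops; remaining 120 packets each add one t_tx.
Total = (4+121-1)·t_tx + 4·t_prop = 124·0.0779695 + 4·4.06667 = 25.9 ms.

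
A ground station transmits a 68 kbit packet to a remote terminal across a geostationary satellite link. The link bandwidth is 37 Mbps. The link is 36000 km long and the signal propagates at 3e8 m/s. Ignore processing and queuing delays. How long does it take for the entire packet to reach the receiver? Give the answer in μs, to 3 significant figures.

122000 μs

L = 68000 bits.
Transmission delay = L/R = 68000 / 37000000 = 1837.84 μs.
Propagation delay = d/s = 36000000 m / 300000000 m/s = 120000 μs.
Total = 122000 μs.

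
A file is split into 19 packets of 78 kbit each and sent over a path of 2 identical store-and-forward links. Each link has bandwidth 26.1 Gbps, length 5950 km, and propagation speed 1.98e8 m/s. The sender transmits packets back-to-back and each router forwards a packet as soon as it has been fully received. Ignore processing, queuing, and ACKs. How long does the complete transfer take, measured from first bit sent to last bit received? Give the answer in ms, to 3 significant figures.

60.2 ms

Per-hop transmission t_tx = L/R = 78000/26100000000 = 0.00298851 ms.
Per-hop propagation t_prop = 5950000/198000000 = 30.0505 ms.
Pipeline fill: first packet needs 2·t_tx to clear all hops; remaining 18 packets each add one t_tx.
Total = (2+19-1)·t_tx + 2·t_prop = 20·0.00298851 + 2·30.0505 = 60.2 ms.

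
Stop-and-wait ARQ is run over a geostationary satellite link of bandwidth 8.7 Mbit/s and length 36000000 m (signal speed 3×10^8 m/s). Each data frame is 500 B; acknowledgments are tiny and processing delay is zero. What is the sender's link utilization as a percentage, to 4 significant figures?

0.1912 %

t_tx = L/R = 4000/8700000 = 0.00045977 s.
t_prop = 36000000/300000000 = 0.12 s; RTT = 0.24 s.
Cycle = t_tx + RTT = 0.24046 s.
Utilization = t_tx / cycle = 0.00045977/0.24046 = 0.1912 %.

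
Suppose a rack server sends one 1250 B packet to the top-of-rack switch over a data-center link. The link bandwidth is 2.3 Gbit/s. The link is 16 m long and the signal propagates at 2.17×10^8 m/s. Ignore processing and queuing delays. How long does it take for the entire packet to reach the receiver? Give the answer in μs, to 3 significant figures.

L = 1250 × 8 = 10000 bits.
Transmission delay = L/R = 10000 / 2300000000 = 4.34783 μs.
Propagation delay = d/s = 16 m / 217000000 m/s = 0.0737327 μs.
Total = 4.42 μs.

4.42 μs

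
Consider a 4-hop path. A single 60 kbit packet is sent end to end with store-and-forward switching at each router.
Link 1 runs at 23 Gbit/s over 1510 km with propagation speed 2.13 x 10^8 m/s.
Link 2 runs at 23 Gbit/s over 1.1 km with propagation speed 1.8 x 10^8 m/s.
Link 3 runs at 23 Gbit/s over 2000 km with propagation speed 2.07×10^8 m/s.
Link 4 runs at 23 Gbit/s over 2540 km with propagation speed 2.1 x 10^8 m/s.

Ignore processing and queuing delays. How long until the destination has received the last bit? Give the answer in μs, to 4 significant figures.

28860 μs

L = 60000 bits.
Transmission delay per hop = L/R = 60000/23000000000 = 2.6087 μs; 4 hops → 10.4348 μs.
Propagation delays (d/s per hop): 7089.2, 6.11111, 9661.84, 12095.2 μs; sum = 28852.4 μs.
End-to-end = 28860 μs.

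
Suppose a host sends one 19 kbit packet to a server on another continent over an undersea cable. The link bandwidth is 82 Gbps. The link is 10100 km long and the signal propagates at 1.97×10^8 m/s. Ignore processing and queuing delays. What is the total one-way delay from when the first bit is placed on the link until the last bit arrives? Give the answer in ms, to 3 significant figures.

L = 19000 bits.
Transmission delay = L/R = 19000 / 82000000000 = 0.000231707 ms.
Propagation delay = d/s = 10100000 m / 197000000 m/s = 51.269 ms.
Total = 51.3 ms.

51.3 ms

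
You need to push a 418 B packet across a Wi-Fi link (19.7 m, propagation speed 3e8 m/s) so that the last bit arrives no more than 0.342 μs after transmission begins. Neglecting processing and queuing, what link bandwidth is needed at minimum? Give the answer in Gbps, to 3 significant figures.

12.1 Gbps

L = 3344 bits.
Propagation delay = 19.7 / 300000000 = 0.0656667 μs.
Transmission budget = 0.342 − 0.0656667 = 0.276333 μs.
R ≥ L / t_tx = 3344 bits / 2.76333e-07 s = 12.1 Gbps.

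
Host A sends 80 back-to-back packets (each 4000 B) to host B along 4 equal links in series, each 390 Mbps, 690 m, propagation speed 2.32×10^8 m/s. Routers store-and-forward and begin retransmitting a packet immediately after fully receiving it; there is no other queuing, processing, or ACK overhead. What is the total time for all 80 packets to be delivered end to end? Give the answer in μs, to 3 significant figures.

6820 μs

Per-hop transmission t_tx = L/R = 32000/390000000 = 82.0513 μs.
Per-hop propagation t_prop = 690/2.32e+08 = 2.97414 μs.
Pipeline fill: first packet needs 4·t_tx to clear all hops; remaining 79 packets each add one t_tx.
Total = (4+80-1)·t_tx + 4·t_prop = 83·82.0513 + 4·2.97414 = 6820 μs.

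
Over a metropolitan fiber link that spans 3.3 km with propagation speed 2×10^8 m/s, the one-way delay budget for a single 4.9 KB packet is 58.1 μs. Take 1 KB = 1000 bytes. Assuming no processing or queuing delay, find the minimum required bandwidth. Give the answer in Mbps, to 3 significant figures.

942 Mbps

L = 39200 bits.
Propagation delay = 3300 / 200000000 = 16.5 μs.
Transmission budget = 58.1 − 16.5 = 41.6 μs.
R ≥ L / t_tx = 39200 bits / 4.16e-05 s = 942 Mbps.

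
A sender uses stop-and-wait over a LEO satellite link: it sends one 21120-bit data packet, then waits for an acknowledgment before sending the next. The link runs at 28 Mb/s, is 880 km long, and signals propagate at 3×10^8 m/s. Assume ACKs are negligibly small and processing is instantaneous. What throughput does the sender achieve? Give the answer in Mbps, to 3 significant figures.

t_tx = L/R = 21120/28000000 = 0.000754286 s.
t_prop = 880000/300000000 = 0.00293333 s; RTT = 0.00586667 s.
Cycle = t_tx + RTT = 0.00662095 s.
Throughput = L / cycle = 21120 / 0.00662095 = 3.19 Mbps.

3.19 Mbps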